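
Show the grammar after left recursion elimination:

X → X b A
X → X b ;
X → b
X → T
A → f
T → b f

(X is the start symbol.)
X is directly left-recursive. The standard transformation for
  A → A α₁ | ... | A α_m | β₁ | ... | β_n
is
  A  → β₁ A' | ... | β_n A'
  A' → α₁ A' | ... | α_m A' | ε

X → b becomes X → b X'
X → T becomes X → T X'
X → X b A becomes X' → b A X'
X → X b ; becomes X' → b ; X'
Add X' → ε

Productions for other non-terminals are unchanged:
  A → f
  T → b f

Resulting grammar:
X → b X'
X → T X'
X' → b A X'
X' → b ; X'
X' → ε
A → f
T → b f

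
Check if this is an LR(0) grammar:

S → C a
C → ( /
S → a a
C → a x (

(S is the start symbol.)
A grammar is LR(0) if no state in the canonical LR(0) collection has:
  - both a shift item (dot before a terminal) and a complete item (shift-reduce conflict), or
  - two or more complete items (reduce-reduce conflict; the accept item [S' → S .] counts as a complete item here).

Augment with S' → S and build the canonical LR(0) collection (I0 = CLOSURE({[S' → . S]}), then GOTO on every symbol after a dot until no new states appear). It has 10 states:
  I0: { [C → . ( /], [C → . a x (], [S → . C a], [S → . a a], [S' → . S] }  — shift
  I1: { [C → ( . /] }  — shift
  I2: { [S → C . a] }  — shift
  I3: { [S' → S .] }  — accept
  I4: { [C → a . x (], [S → a . a] }  — shift
  I5: { [S → a a .] }  — reduce
  I6: { [C → a x . (] }  — shift
  I7: { [C → a x ( .] }  — reduce
  I8: { [S → C a .] }  — reduce
  I9: { [C → ( / .] }  — reduce

Every state is either a pure shift/goto state or contains exactly one complete item and nothing to shift — no conflicts. The grammar is LR(0).

Answer: Yes, the grammar is LR(0)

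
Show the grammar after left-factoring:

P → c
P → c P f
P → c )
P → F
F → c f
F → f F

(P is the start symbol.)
P → c P'
P' → ε
P' → P f
P' → )
P → F
F → c f
F → f F

Left-factoring transforms A → αβ₁ | αβ₂ into A → αA' and A' → β₁ | β₂
(α is the longest common prefix among the alternatives). Repeat until
no nonterminal has two alternatives with a common prefix.

Round 1: P has alternatives sharing prefix 'c'. Introduce P': P → c P'
  Add: P' → ε
  Add: P' → P f
  Add: P' → )

No remaining common prefixes — done.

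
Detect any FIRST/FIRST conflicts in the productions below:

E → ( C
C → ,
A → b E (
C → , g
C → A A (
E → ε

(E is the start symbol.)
A FIRST/FIRST conflict occurs when two productions N → α and N → β for the same non-terminal have FIRST(α) ∩ FIRST(β) ≠ ∅ (with ε ∈ FIRST of a nullable right-hand side, so two nullable alternatives also conflict).

FIRST sets of the non-terminals at (or reachable through a nullable prefix from) the front of some alternative:
  FIRST(A) = { 'b' }

Productions for E:
  E → ( C: FIRST = { '(' }
  E → ε: FIRST = { ε }
Productions for C:
  C → ,: FIRST = { ',' }
  C → , g: FIRST = { ',' }
  C → A A (: FIRST = { 'b' }
A has only one production, so no FIRST/FIRST conflict is possible there.

Conflict for C: C → , and C → , g
  Overlap: { ',' }

Answer: Yes. C → ',' / C → ',' g on { ',' }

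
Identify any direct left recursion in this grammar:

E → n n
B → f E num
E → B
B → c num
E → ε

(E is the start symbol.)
Direct left recursion occurs when N → N α for some non-terminal N (the right-hand side begins with the left-hand side itself).

E → n n: starts with n
B → f E num: starts with f
E → B: starts with B
B → c num: starts with c
E → ε: starts with ε

No direct left recursion found.

Answer: No direct left recursion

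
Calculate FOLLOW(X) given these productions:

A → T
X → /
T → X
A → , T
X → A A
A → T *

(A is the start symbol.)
To compute FOLLOW(X), find every occurrence of X on a right-hand side N → α X β: add FIRST(β) \ {ε}, and if β is empty or nullable also add FOLLOW(N). Iterate to a fixed point.

In T → X: X is at the end, add FOLLOW(T)

The FOLLOW sets referred to above (computed the same way, to a fixed point):
  FOLLOW(T) = { $, '*', ',', '/' }

Taking the union: FOLLOW(X) = { $, '*', ',', '/' }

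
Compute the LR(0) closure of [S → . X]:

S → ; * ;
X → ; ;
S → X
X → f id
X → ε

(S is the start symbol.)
To compute CLOSURE, for each item [A → α.Bβ] where B is a non-terminal, add [B → .γ] for all productions B → γ; repeat for the newly added items until nothing changes.

Start with: [S → . X]
  [S → . X] has the dot before X: add [X → . ; ;], [X → . f id], [X → .]
No further items can be added.

CLOSURE = { [S → . X], [X → . ; ;], [X → . f id], [X → .] }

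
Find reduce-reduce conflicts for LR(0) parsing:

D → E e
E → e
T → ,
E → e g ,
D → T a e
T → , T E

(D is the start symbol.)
Augment with D' → D and build the canonical LR(0) collection (I0 = CLOSURE({[D' → . D]}), then GOTO on every symbol after a dot until no new states appear). It has 13 states:
  I0: { [D → . E e], [D → . T a e], [D' → . D], [E → . e g ,], [E → . e], [T → . , T E], [T → . ,] }  — shift
  I1: { [T → , . T E], [T → , .], [T → . , T E], [T → . ,] }  — shift, reduce
  I2: { [D' → D .] }  — accept
  I3: { [D → E . e] }  — shift
  I4: { [D → T . a e] }  — shift
  I5: { [E → e . g ,], [E → e .] }  — shift, reduce
  I6: { [E → e g . ,] }  — shift
  I7: { [E → e g , .] }  — reduce
  I8: { [D → T a . e] }  — shift
  I9: { [D → T a e .] }  — reduce
  I10: { [D → E e .] }  — reduce
  I11: { [E → . e g ,], [E → . e], [T → , T . E] }  — shift
  I12: { [T → , T E .] }  — reduce

No state contains more than one complete item.

Answer: No reduce-reduce conflicts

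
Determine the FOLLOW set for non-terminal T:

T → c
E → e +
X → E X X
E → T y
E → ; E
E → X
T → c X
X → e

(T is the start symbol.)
To compute FOLLOW(T), find every occurrence of T on a right-hand side N → α T β: add FIRST(β) \ {ε}, and if β is empty or nullable also add FOLLOW(N). Iterate to a fixed point.

T is the start symbol, so $ ∈ FOLLOW(T).
In E → T y: T is followed by y, add FIRST(y) \ {ε} = { 'y' }

Taking the union: FOLLOW(T) = { $, 'y' }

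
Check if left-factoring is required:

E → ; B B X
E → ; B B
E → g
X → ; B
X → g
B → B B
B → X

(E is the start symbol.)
Left-factoring is needed when two productions for the same non-terminal
share a common prefix on the right-hand side.

Productions for E:
  E → ; B B X
  E → ; B B
  E → g
Productions for X:
  X → ; B
  X → g
Productions for B:
  B → B B
  B → X

Found common prefix '; B B' in productions for E

Answer: Yes, E has productions with common prefix '; B B'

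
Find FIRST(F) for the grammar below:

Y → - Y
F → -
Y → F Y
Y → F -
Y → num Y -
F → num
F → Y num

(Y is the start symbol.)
To compute FIRST(F), examine every production with F on the left-hand side, reading each right-hand side left to right until a non-nullable symbol is reached.

FIRST sets of the other non-terminals involved (by the same procedure, iterated to a fixed point):
  FIRST(Y) = { '-', 'num' }

From F → -:
  - '-' is a terminal: add '-' and stop
From F → num:
  - num is a terminal: add 'num' and stop
From F → Y num:
  - Y is a non-terminal: add FIRST(Y) \ {ε} = { '-', 'num' }
    Y is not nullable, so stop

Collecting: FIRST(F) = { '-', 'num' }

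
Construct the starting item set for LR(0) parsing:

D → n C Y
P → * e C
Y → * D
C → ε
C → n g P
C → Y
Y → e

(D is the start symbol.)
{ [D → . n C Y], [D' → . D] }

First, augment the grammar with D' → D
I₀ = CLOSURE({ [D' → . D] }):
  [D' → . D] has the dot before D: add [D → . n C Y]
No further items can be added.

I₀ = { [D → . n C Y], [D' → . D] }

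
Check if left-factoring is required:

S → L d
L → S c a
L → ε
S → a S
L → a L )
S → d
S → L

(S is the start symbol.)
Left-factoring is needed when two productions for the same non-terminal
share a common prefix on the right-hand side.

Productions for S:
  S → L d
  S → a S
  S → d
  S → L
Productions for L:
  L → S c a
  L → ε
  L → a L )

Found common prefix 'L' in productions for S

Answer: Yes, S has productions with common prefix 'L'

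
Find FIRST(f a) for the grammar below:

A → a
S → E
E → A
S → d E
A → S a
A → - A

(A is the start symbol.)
{ 'f' }

To compute FIRST(f a), process the symbols left to right:
Symbol f is a terminal. Add 'f' and stop.
FIRST(f a) = { 'f' }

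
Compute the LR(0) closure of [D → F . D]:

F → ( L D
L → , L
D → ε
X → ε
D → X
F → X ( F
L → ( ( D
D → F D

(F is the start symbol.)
Start with: [D → F . D]
  [D → F . D] has the dot before D: add [D → .], [D → . X], [D → . F D]
  [D → . X] has the dot before X: add [X → .]
  [D → . F D] has the dot before F: add [F → . ( L D], [F → . X ( F]
No further items can be added.

CLOSURE = { [D → . F D], [D → . X], [D → .], [D → F . D], [F → . ( L D], [F → . X ( F], [X → .] }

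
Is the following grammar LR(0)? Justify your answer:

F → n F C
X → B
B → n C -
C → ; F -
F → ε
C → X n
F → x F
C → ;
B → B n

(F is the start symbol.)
No. Shift-reduce conflict between [F → .] and [F → . n F C]

A grammar is LR(0) if no state in the canonical LR(0) collection has:
  - both a shift item (dot before a terminal) and a complete item (shift-reduce conflict), or
  - two or more complete items (reduce-reduce conflict; the accept item [F' → F .] counts as a complete item here).

Augment with F' → F and build the canonical LR(0) collection (I0 = CLOSURE({[F' → . F]}), then GOTO on every symbol after a dot until no new states appear). It has 17 states:
  I0: { [F → . n F C], [F → . x F], [F → .], [F' → . F] }  — shift, reduce
  I1: { [F' → F .] }  — accept
  I2: { [F → . n F C], [F → . x F], [F → .], [F → n . F C] }  — shift, reduce
  I3: { [F → . n F C], [F → . x F], [F → .], [F → x . F] }  — shift, reduce
  I4: { [F → x F .] }  — reduce
  I5: { [B → . B n], [B → . n C -], [C → . ; F -], [C → . ;], [C → . X n], [F → n F . C], [X → . B] }  — shift
  I6: { [C → ; . F -], [C → ; .], [F → . n F C], [F → . x F], [F → .] }  — shift, 2 reduces
  I7: { [B → B . n], [X → B .] }  — shift, reduce
  I8: { [F → n F C .] }  — reduce
  I9: { [C → X . n] }  — shift
  I10: { [B → . B n], [B → . n C -], [B → n . C -], [C → . ; F -], [C → . ;], [C → . X n], [X → . B] }  — shift
  I11: { [B → n C . -] }  — shift
  I12: { [B → n C - .] }  — reduce
  I13: { [C → X n .] }  — reduce
  I14: { [B → B n .] }  — reduce
  I15: { [C → ; F . -] }  — shift
  I16: { [C → ; F - .] }  — reduce

Conflict in state I0:
  Shift-reduce conflict between [F → .] and [F → . n F C]
So the grammar is NOT LR(0).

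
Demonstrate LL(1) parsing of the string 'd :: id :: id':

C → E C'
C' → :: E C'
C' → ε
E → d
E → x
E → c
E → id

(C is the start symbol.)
LL(1) parsing maintains a stack (initially the start symbol over $) and the input. At each step: if the stack top is a terminal, match it against the current input token; if it is a non-terminal N, replace it with the RHS of M[N, lookahead] (the unique production whose predict set contains the lookahead).

Stack is shown with the top on the left.

Stack      Input            Action
----------------------------------
C $        d :: id :: id $  output C → E C'
E C' $     d :: id :: id $  output E → d
d C' $     d :: id :: id $  match 'd'
C' $       :: id :: id $    output C' → :: E C'
:: E C' $  :: id :: id $    match '::'
E C' $     id :: id $       output E → id
id C' $    id :: id $       match 'id'
C' $       :: id $          output C' → :: E C'
:: E C' $  :: id $          match '::'
E C' $     id $             output E → id
id C' $    id $             match 'id'
C' $       $                output C' → ε
$          $                accept

The string is accepted.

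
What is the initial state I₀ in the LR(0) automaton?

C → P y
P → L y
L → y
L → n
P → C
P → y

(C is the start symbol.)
First, augment the grammar with C' → C
I₀ = CLOSURE({ [C' → . C] }):
  [C' → . C] has the dot before C: add [C → . P y]
  [C → . P y] has the dot before P: add [P → . L y], [P → . C], [P → . y]
  [P → . L y] has the dot before L: add [L → . y], [L → . n]
No further items can be added.

I₀ = { [C → . P y], [C' → . C], [L → . n], [L → . y], [P → . C], [P → . L y], [P → . y] }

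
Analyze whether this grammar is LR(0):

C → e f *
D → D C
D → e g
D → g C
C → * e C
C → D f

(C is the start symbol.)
Yes, the grammar is LR(0)

A grammar is LR(0) if no state in the canonical LR(0) collection has:
  - both a shift item (dot before a terminal) and a complete item (shift-reduce conflict), or
  - two or more complete items (reduce-reduce conflict; the accept item [C' → C .] counts as a complete item here).

Augment with C' → C and build the canonical LR(0) collection (I0 = CLOSURE({[C' → . C]}), then GOTO on every symbol after a dot until no new states appear). It has 14 states:
  I0: { [C → . * e C], [C → . D f], [C → . e f *], [C' → . C], [D → . D C], [D → . e g], [D → . g C] }  — shift
  I1: { [C → * . e C] }  — shift
  I2: { [C' → C .] }  — accept
  I3: { [C → . * e C], [C → . D f], [C → . e f *], [C → D . f], [D → . D C], [D → . e g], [D → . g C], [D → D . C] }  — shift
  I4: { [C → e . f *], [D → e . g] }  — shift
  I5: { [C → . * e C], [C → . D f], [C → . e f *], [D → . D C], [D → . e g], [D → . g C], [D → g . C] }  — shift
  I6: { [D → g C .] }  — reduce
  I7: { [C → e f . *] }  — shift
  I8: { [D → e g .] }  — reduce
  I9: { [C → e f * .] }  — reduce
  I10: { [D → D C .] }  — reduce
  I11: { [C → D f .] }  — reduce
  I12: { [C → * e . C], [C → . * e C], [C → . D f], [C → . e f *], [D → . D C], [D → . e g], [D → . g C] }  — shift
  I13: { [C → * e C .] }  — reduce

Every state is either a pure shift/goto state or contains exactly one complete item and nothing to shift — no conflicts. The grammar is LR(0).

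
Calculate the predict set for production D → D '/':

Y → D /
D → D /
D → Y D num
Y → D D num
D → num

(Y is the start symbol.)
PREDICT(D → D '/') = (FIRST(RHS) \ {ε}) ∪ (FOLLOW(D) if ε ∈ FIRST(RHS), i.e. RHS ⇒* ε)
FIRST(D) = { 'num' }
FIRST(D '/') = { 'num' }
ε ∉ FIRST(D '/'), so FOLLOW(D) is not added.
PREDICT(D → D '/') = { 'num' }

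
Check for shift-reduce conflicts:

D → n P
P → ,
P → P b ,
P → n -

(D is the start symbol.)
A shift-reduce conflict occurs when an LR(0) state has both:
  - a complete (reduce) item [A → α .] (dot at the end), and
  - a shift item [B → β . c γ] (dot before a terminal).

Augment with D' → D and build the canonical LR(0) collection (I0 = CLOSURE({[D' → . D]}), then GOTO on every symbol after a dot until no new states appear). It has 9 states:
  I0: { [D → . n P], [D' → . D] }  — shift
  I1: { [D' → D .] }  — accept
  I2: { [D → n . P], [P → . ,], [P → . P b ,], [P → . n -] }  — shift
  I3: { [P → , .] }  — reduce
  I4: { [D → n P .], [P → P . b ,] }  — shift, reduce
  I5: { [P → n . -] }  — shift
  I6: { [P → n - .] }  — reduce
  I7: { [P → P b . ,] }  — shift
  I8: { [P → P b , .] }  — reduce

I4 contains reduce item [D → n P .] and shift item [P → P . b ,] — shift-reduce conflict.

Answer: Yes — I4: [D → n P .] vs [P → P . b ,]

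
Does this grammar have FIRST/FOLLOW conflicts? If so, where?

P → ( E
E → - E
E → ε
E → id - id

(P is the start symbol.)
No FIRST/FOLLOW conflicts.

A FIRST/FOLLOW conflict occurs when a non-terminal N has a nullable alternative N → β (β ⇒* ε) and another alternative N → α with FIRST(α) ∩ FOLLOW(N) ≠ ∅: on such a lookahead the parser cannot decide between expanding α and letting N vanish via β.

Nullable non-terminals: E.

E: nullable alternative(s) E → ε; FOLLOW(E) = { $ }
  E → - E: FIRST \ {ε} = { '-' } — disjoint from FOLLOW(E)
  E → ε: FIRST \ {ε} = { } — this is the only nullable alternative, skip
  E → id - id: FIRST \ {ε} = { 'id' } — disjoint from FOLLOW(E)

P has no nullable alternative, so no FIRST/FOLLOW check is needed there.

No FIRST/FOLLOW conflicts found.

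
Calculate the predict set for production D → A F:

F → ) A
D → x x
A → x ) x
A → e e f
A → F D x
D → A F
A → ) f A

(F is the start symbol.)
PREDICT(D → A F) = (FIRST(RHS) \ {ε}) ∪ (FOLLOW(D) if ε ∈ FIRST(RHS), i.e. RHS ⇒* ε)
FIRST(A) = { ')', 'e', 'x' }
FIRST(A F) = { ')', 'e', 'x' }
ε ∉ FIRST(A F), so FOLLOW(D) is not added.
PREDICT(D → A F) = { ')', 'e', 'x' }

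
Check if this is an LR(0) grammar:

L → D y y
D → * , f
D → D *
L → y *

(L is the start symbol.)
Yes, the grammar is LR(0)

A grammar is LR(0) if no state in the canonical LR(0) collection has:
  - both a shift item (dot before a terminal) and a complete item (shift-reduce conflict), or
  - two or more complete items (reduce-reduce conflict; the accept item [L' → L .] counts as a complete item here).

Augment with L' → L and build the canonical LR(0) collection (I0 = CLOSURE({[L' → . L]}), then GOTO on every symbol after a dot until no new states appear). It has 11 states:
  I0: { [D → . * , f], [D → . D *], [L → . D y y], [L → . y *], [L' → . L] }  — shift
  I1: { [D → * . , f] }  — shift
  I2: { [D → D . *], [L → D . y y] }  — shift
  I3: { [L' → L .] }  — accept
  I4: { [L → y . *] }  — shift
  I5: { [L → y * .] }  — reduce
  I6: { [D → D * .] }  — reduce
  I7: { [L → D y . y] }  — shift
  I8: { [L → D y y .] }  — reduce
  I9: { [D → * , . f] }  — shift
  I10: { [D → * , f .] }  — reduce

Every state is either a pure shift/goto state or contains exactly one complete item and nothing to shift — no conflicts. The grammar is LR(0).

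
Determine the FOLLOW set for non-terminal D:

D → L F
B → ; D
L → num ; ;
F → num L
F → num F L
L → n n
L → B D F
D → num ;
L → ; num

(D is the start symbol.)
D is the start symbol, so $ ∈ FOLLOW(D).
In B → ; D: D is at the end, add FOLLOW(B)
In L → B D F: D is followed by F, add FIRST(F) \ {ε} = { 'num' }

The FOLLOW sets referred to above (computed the same way, to a fixed point):
  FOLLOW(B) = { ';', 'n', 'num' }

Taking the union: FOLLOW(D) = { $, ';', 'n', 'num' }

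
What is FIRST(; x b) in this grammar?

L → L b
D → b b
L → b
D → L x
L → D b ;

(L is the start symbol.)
To compute FIRST(; x b), process the symbols left to right:
Symbol ; is a terminal. Add ';' and stop.
FIRST(; x b) = { ';' }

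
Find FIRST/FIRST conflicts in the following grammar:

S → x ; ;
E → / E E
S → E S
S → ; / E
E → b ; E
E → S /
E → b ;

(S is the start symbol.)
Yes. S → x ';' ';' / S → E S on { 'x' }; S → E S / S → ';' '/' E on { ';' }; E → '/' E E / E → S '/' on { '/' }; E → b ';' E / E → S '/' on { 'b' }; E → b ';' E / E → b ';' on { 'b' }; E → S '/' / E → b ';' on { 'b' }

A FIRST/FIRST conflict occurs when two productions N → α and N → β for the same non-terminal have FIRST(α) ∩ FIRST(β) ≠ ∅ (with ε ∈ FIRST of a nullable right-hand side, so two nullable alternatives also conflict).

FIRST sets of the non-terminals at (or reachable through a nullable prefix from) the front of some alternative:
  FIRST(E) = { '/', ';', 'b', 'x' }
  FIRST(S) = { '/', ';', 'b', 'x' }

Productions for S:
  S → x ; ;: FIRST = { 'x' }
  S → E S: FIRST = { '/', ';', 'b', 'x' }
  S → ; / E: FIRST = { ';' }
Productions for E:
  E → / E E: FIRST = { '/' }
  E → b ; E: FIRST = { 'b' }
  E → S /: FIRST = { '/', ';', 'b', 'x' }
  E → b ;: FIRST = { 'b' }

Conflict for S: S → x ; ; and S → E S
  Overlap: { 'x' }
Conflict for S: S → E S and S → ; / E
  Overlap: { ';' }
Conflict for E: E → / E E and E → S /
  Overlap: { '/' }
Conflict for E: E → b ; E and E → S /
  Overlap: { 'b' }
Conflict for E: E → b ; E and E → b ;
  Overlap: { 'b' }
Conflict for E: E → S / and E → b ;
  Overlap: { 'b' }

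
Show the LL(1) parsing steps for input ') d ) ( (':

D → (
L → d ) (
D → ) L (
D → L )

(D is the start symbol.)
LL(1) parsing maintains a stack (initially the start symbol over $) and the input. At each step: if the stack top is a terminal, match it against the current input token; if it is a non-terminal N, replace it with the RHS of M[N, lookahead] (the unique production whose predict set contains the lookahead).

Stack is shown with the top on the left.

Stack      Input        Action
------------------------------
D $        ) d ) ( ( $  output D → ) L (
) L ( $    ) d ) ( ( $  match ')'
L ( $      d ) ( ( $    output L → d ) (
d ) ( ( $  d ) ( ( $    match 'd'
) ( ( $    ) ( ( $      match ')'
( ( $      ( ( $        match '('
( $        ( $          match '('
$          $            accept

The string is accepted.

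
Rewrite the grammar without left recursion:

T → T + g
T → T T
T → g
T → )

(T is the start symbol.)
T → g T'
T → ) T'
T' → + g T'
T' → T T'
T' → ε

T is directly left-recursive. The standard transformation for
  A → A α₁ | ... | A α_m | β₁ | ... | β_n
is
  A  → β₁ A' | ... | β_n A'
  A' → α₁ A' | ... | α_m A' | ε

T → g becomes T → g T'
T → ) becomes T → ) T'
T → T + g becomes T' → + g T'
T → T T becomes T' → T T'
Add T' → ε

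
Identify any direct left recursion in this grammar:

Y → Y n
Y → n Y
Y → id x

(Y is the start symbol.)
Y → Y n: LEFT RECURSIVE (starts with Y)
Y → n Y: starts with n
Y → id x: starts with id

The grammar has direct left recursion on: Y.

Answer: Yes, Y is left-recursive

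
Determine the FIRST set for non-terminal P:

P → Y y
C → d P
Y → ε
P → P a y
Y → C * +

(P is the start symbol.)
FIRST sets of the other non-terminals involved (by the same procedure, iterated to a fixed point):
  FIRST(Y) = { 'd', ε }

From P → Y y:
  - Y is a non-terminal: add FIRST(Y) \ {ε} = { 'd' }
    Y is nullable, so continue to the next symbol
  - y is a terminal: add 'y' and stop
From P → P a y:
  - P is the symbol being defined: contributes nothing new
    P is not nullable, so stop

Collecting: FIRST(P) = { 'd', 'y' }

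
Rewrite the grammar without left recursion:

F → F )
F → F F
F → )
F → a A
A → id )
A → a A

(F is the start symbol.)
F → ) F'
F → a A F'
F' → ) F'
F' → F F'
F' → ε
A → id )
A → a A

F is directly left-recursive. The standard transformation for
  A → A α₁ | ... | A α_m | β₁ | ... | β_n
is
  A  → β₁ A' | ... | β_n A'
  A' → α₁ A' | ... | α_m A' | ε

F → ) becomes F → ) F'
F → a A becomes F → a A F'
F → F ) becomes F' → ) F'
F → F F becomes F' → F F'
Add F' → ε

Productions for other non-terminals are unchanged:
  A → id )
  A → a A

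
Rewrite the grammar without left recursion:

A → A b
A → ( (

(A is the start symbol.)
A is directly left-recursive. The standard transformation for
  A → A α₁ | ... | A α_m | β₁ | ... | β_n
is
  A  → β₁ A' | ... | β_n A'
  A' → α₁ A' | ... | α_m A' | ε

A → ( ( becomes A → ( ( A'
A → A b becomes A' → b A'
Add A' → ε

Resulting grammar:
A → ( ( A'
A' → b A'
A' → ε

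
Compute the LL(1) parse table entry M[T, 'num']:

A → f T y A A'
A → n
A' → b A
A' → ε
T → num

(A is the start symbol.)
To find M[T, 'num'], we find productions for T where 'num' is in the predict set (PREDICT(N → α) = (FIRST(α) \ {ε}) ∪ (FOLLOW(N) if α ⇒* ε)).

T → num: PREDICT = { 'num' }
  'num' is in predict set, so this production goes in M[T, 'num']

M[T, 'num'] = T → num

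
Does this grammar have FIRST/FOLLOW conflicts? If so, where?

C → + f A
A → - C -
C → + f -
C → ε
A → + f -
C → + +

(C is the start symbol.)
Nullable non-terminals: C.

C: nullable alternative(s) C → ε; FOLLOW(C) = { $, '-' }
  C → + f A: FIRST \ {ε} = { '+' } — disjoint from FOLLOW(C)
  C → + f -: FIRST \ {ε} = { '+' } — disjoint from FOLLOW(C)
  C → ε: FIRST \ {ε} = { } — this is the only nullable alternative, skip
  C → + +: FIRST \ {ε} = { '+' } — disjoint from FOLLOW(C)

A has no nullable alternative, so no FIRST/FOLLOW check is needed there.

No FIRST/FOLLOW conflicts found.

Answer: No FIRST/FOLLOW conflicts.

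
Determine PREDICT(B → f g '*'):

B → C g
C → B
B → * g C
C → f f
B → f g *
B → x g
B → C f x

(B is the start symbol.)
PREDICT(B → f g '*') = (FIRST(RHS) \ {ε}) ∪ (FOLLOW(B) if ε ∈ FIRST(RHS), i.e. RHS ⇒* ε)
FIRST(f g '*') = { 'f' }
ε ∉ FIRST(f g '*'), so FOLLOW(B) is not added.
PREDICT(B → f g '*') = { 'f' }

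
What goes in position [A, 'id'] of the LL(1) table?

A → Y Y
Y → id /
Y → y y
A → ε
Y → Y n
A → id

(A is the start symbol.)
A → Y Y, A → id

To find M[A, 'id'], we find productions for A where 'id' is in the predict set (PREDICT(N → α) = (FIRST(α) \ {ε}) ∪ (FOLLOW(N) if α ⇒* ε)).

Relevant sets:
  FIRST(Y) = { 'id', 'y' }
  FOLLOW(A) = { $ }

A → Y Y: PREDICT = { 'id', 'y' }
  'id' is in predict set, so this production goes in M[A, 'id']
A → ε: PREDICT = { $ }
A → id: PREDICT = { 'id' }
  'id' is in predict set, so this production goes in M[A, 'id']

M[A, 'id'] = A → Y Y, A → id  (a multiply-defined cell — the grammar is not LL(1))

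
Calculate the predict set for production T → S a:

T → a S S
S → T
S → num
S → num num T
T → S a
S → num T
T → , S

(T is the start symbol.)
{ ',', 'a', 'num' }

PREDICT(T → S a) = (FIRST(RHS) \ {ε}) ∪ (FOLLOW(T) if ε ∈ FIRST(RHS), i.e. RHS ⇒* ε)
FIRST(S) = { ',', 'a', 'num' }
FIRST(S a) = { ',', 'a', 'num' }
ε ∉ FIRST(S a), so FOLLOW(T) is not added.
PREDICT(T → S a) = { ',', 'a', 'num' }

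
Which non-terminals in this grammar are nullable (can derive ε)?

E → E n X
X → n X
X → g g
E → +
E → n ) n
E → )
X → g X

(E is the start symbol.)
A non-terminal is nullable if it can derive ε (the empty string): either it has an ε-production, or it has a production whose right-hand side consists entirely of nullable non-terminals.

There are no ε-productions, so no non-terminal can derive ε.
No non-terminals are nullable.

Answer: None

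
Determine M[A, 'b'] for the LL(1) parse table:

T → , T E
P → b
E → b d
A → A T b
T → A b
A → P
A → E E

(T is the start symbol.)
A → A T b, A → P, A → E E

To find M[A, 'b'], we find productions for A where 'b' is in the predict set (PREDICT(N → α) = (FIRST(α) \ {ε}) ∪ (FOLLOW(N) if α ⇒* ε)).

Relevant sets:
  FIRST(A) = { 'b' }
  FIRST(P) = { 'b' }
  FIRST(E) = { 'b' }

A → A T b: PREDICT = { 'b' }
  'b' is in predict set, so this production goes in M[A, 'b']
A → P: PREDICT = { 'b' }
  'b' is in predict set, so this production goes in M[A, 'b']
A → E E: PREDICT = { 'b' }
  'b' is in predict set, so this production goes in M[A, 'b']

M[A, 'b'] = A → A T b, A → P, A → E E  (a multiply-defined cell — the grammar is not LL(1))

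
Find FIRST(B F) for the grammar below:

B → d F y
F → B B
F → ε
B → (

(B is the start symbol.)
FIRST sets of the non-terminals involved (from the grammar, by fixed-point iteration):
  FIRST(B) = { '(', 'd' }

To compute FIRST(B F), process the symbols left to right:
Symbol B is a non-terminal. Add FIRST(B) \ {ε} = { '(', 'd' }
B is not nullable (ε ∉ FIRST(B)), so stop here.
FIRST(B F) = { '(', 'd' }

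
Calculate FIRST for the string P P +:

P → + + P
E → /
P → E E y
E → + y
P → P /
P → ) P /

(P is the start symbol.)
{ ')', '+', '/' }

FIRST sets of the non-terminals involved (from the grammar, by fixed-point iteration):
  FIRST(P) = { ')', '+', '/' }

To compute FIRST(P P +), process the symbols left to right:
Symbol P is a non-terminal. Add FIRST(P) \ {ε} = { ')', '+', '/' }
P is not nullable (ε ∉ FIRST(P)), so stop here.
FIRST(P P +) = { ')', '+', '/' }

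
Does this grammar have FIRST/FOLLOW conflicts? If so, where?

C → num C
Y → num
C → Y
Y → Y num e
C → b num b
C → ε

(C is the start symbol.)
No FIRST/FOLLOW conflicts.

A FIRST/FOLLOW conflict occurs when a non-terminal N has a nullable alternative N → β (β ⇒* ε) and another alternative N → α with FIRST(α) ∩ FOLLOW(N) ≠ ∅: on such a lookahead the parser cannot decide between expanding α and letting N vanish via β.

Nullable non-terminals: C.
FIRST sets used below: FIRST(Y) = { 'num' }

C: nullable alternative(s) C → ε; FOLLOW(C) = { $ }
  C → num C: FIRST \ {ε} = { 'num' } — disjoint from FOLLOW(C)
  C → Y: FIRST \ {ε} = { 'num' } — disjoint from FOLLOW(C)
  C → b num b: FIRST \ {ε} = { 'b' } — disjoint from FOLLOW(C)
  C → ε: FIRST \ {ε} = { } — this is the only nullable alternative, skip

Y has no nullable alternative, so no FIRST/FOLLOW check is needed there.

No FIRST/FOLLOW conflicts found.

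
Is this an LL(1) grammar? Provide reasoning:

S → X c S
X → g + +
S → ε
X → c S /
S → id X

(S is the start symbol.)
Relevant sets:
  FIRST(X) = { 'c', 'g' }
  FOLLOW(S) = { $, '/' }

For S:
  PREDICT(S → X c S) = { 'c', 'g' }
  PREDICT(S → ε) = { $, '/' }
  PREDICT(S → id X) = { 'id' }
For X:
  PREDICT(X → g '+' '+') = { 'g' }
  PREDICT(X → c S '/') = { 'c' }

All predict sets are disjoint. The grammar IS LL(1).

Answer: Yes, the grammar is LL(1).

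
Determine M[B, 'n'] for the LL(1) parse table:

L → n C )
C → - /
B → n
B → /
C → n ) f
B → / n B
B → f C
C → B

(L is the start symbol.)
B → n

To find M[B, 'n'], we find productions for B where 'n' is in the predict set (PREDICT(N → α) = (FIRST(α) \ {ε}) ∪ (FOLLOW(N) if α ⇒* ε)).

B → n: PREDICT = { 'n' }
  'n' is in predict set, so this production goes in M[B, 'n']
B → /: PREDICT = { '/' }
B → / n B: PREDICT = { '/' }
B → f C: PREDICT = { 'f' }

M[B, 'n'] = B → n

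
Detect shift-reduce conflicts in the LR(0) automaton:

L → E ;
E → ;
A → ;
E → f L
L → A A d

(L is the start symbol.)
Augment with L' → L and build the canonical LR(0) collection (I0 = CLOSURE({[L' → . L]}), then GOTO on every symbol after a dot until no new states appear). It has 11 states:
  I0: { [A → . ;], [E → . ;], [E → . f L], [L → . A A d], [L → . E ;], [L' → . L] }  — shift
  I1: { [A → ; .], [E → ; .] }  — 2 reduces
  I2: { [A → . ;], [L → A . A d] }  — shift
  I3: { [L → E . ;] }  — shift
  I4: { [L' → L .] }  — accept
  I5: { [A → . ;], [E → . ;], [E → . f L], [E → f . L], [L → . A A d], [L → . E ;] }  — shift
  I6: { [E → f L .] }  — reduce
  I7: { [L → E ; .] }  — reduce
  I8: { [A → ; .] }  — reduce
  I9: { [L → A A . d] }  — shift
  I10: { [L → A A d .] }  — reduce

No state contains both a complete item and a shift item.

Answer: No shift-reduce conflicts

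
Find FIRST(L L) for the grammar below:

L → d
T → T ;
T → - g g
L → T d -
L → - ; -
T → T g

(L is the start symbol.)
{ '-', 'd' }

FIRST sets of the non-terminals involved (from the grammar, by fixed-point iteration):
  FIRST(L) = { '-', 'd' }

To compute FIRST(L L), process the symbols left to right:
Symbol L is a non-terminal. Add FIRST(L) \ {ε} = { '-', 'd' }
L is not nullable (ε ∉ FIRST(L)), so stop here.
FIRST(L L) = { '-', 'd' }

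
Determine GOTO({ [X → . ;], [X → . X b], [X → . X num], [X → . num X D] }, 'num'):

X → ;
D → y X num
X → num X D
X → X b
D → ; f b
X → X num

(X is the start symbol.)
GOTO(I, 'num') = CLOSURE({ [A → αX.β] : [A → α.Xβ] ∈ I, X = 'num' })

Items with dot before 'num', with the dot advanced:
  [X → . num X D] → [X → num . X D]
Closure of the advanced items:
  [X → num . X D] has the dot before X: add [X → . ;], [X → . num X D], [X → . X b], [X → . X num]

GOTO = { [X → . ;], [X → . X b], [X → . X num], [X → . num X D], [X → num . X D] }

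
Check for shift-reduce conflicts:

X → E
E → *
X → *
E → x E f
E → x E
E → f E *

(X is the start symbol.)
A shift-reduce conflict occurs when an LR(0) state has both:
  - a complete (reduce) item [A → α .] (dot at the end), and
  - a shift item [B → β . c γ] (dot before a terminal).

Augment with X' → X and build the canonical LR(0) collection (I0 = CLOSURE({[X' → . X]}), then GOTO on every symbol after a dot until no new states appear). It has 11 states:
  I0: { [E → . *], [E → . f E *], [E → . x E f], [E → . x E], [X → . *], [X → . E], [X' → . X] }  — shift
  I1: { [E → * .], [X → * .] }  — 2 reduces
  I2: { [X → E .] }  — reduce
  I3: { [X' → X .] }  — accept
  I4: { [E → . *], [E → . f E *], [E → . x E f], [E → . x E], [E → f . E *] }  — shift
  I5: { [E → . *], [E → . f E *], [E → . x E f], [E → . x E], [E → x . E f], [E → x . E] }  — shift
  I6: { [E → * .] }  — reduce
  I7: { [E → x E . f], [E → x E .] }  — shift, reduce
  I8: { [E → x E f .] }  — reduce
  I9: { [E → f E . *] }  — shift
  I10: { [E → f E * .] }  — reduce

I7 contains reduce item [E → x E .] and shift item [E → x E . f] — shift-reduce conflict.

Answer: Yes — I7: [E → x E .] vs [E → x E . f]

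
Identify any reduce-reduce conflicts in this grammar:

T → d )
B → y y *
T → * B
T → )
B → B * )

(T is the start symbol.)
No reduce-reduce conflicts

Augment with T' → T and build the canonical LR(0) collection (I0 = CLOSURE({[T' → . T]}), then GOTO on every symbol after a dot until no new states appear). It has 12 states:
  I0: { [T → . )], [T → . * B], [T → . d )], [T' → . T] }  — shift
  I1: { [T → ) .] }  — reduce
  I2: { [B → . B * )], [B → . y y *], [T → * . B] }  — shift
  I3: { [T' → T .] }  — accept
  I4: { [T → d . )] }  — shift
  I5: { [T → d ) .] }  — reduce
  I6: { [B → B . * )], [T → * B .] }  — shift, reduce
  I7: { [B → y . y *] }  — shift
  I8: { [B → y y . *] }  — shift
  I9: { [B → y y * .] }  — reduce
  I10: { [B → B * . )] }  — shift
  I11: { [B → B * ) .] }  — reduce

No state contains more than one complete item.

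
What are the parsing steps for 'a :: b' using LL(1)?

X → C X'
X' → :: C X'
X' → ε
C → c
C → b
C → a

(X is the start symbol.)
Stack is shown with the top on the left.

Stack      Input     Action
---------------------------
X $        a :: b $  output X → C X'
C X' $     a :: b $  output C → a
a X' $     a :: b $  match 'a'
X' $       :: b $    output X' → :: C X'
:: C X' $  :: b $    match '::'
C X' $     b $       output C → b
b X' $     b $       match 'b'
X' $       $         output X' → ε
$          $         accept

The string is accepted.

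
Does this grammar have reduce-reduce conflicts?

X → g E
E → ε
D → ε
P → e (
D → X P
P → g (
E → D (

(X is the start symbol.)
Augment with X' → X and build the canonical LR(0) collection (I0 = CLOSURE({[X' → . X]}), then GOTO on every symbol after a dot until no new states appear). It has 12 states:
  I0: { [X → . g E], [X' → . X] }  — shift
  I1: { [X' → X .] }  — accept
  I2: { [D → . X P], [D → .], [E → . D (], [E → .], [X → . g E], [X → g . E] }  — shift, 2 reduces
  I3: { [E → D . (] }  — shift
  I4: { [X → g E .] }  — reduce
  I5: { [D → X . P], [P → . e (], [P → . g (] }  — shift
  I6: { [D → X P .] }  — reduce
  I7: { [P → e . (] }  — shift
  I8: { [P → g . (] }  — shift
  I9: { [P → g ( .] }  — reduce
  I10: { [P → e ( .] }  — reduce
  I11: { [E → D ( .] }  — reduce

I2 contains complete items [D → .], [E → .] — reduce-reduce conflict.

Answer: Yes — I2: [D → .] vs [E → .]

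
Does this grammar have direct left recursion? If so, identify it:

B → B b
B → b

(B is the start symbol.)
Direct left recursion occurs when N → N α for some non-terminal N (the right-hand side begins with the left-hand side itself).

B → B b: LEFT RECURSIVE (starts with B)
B → b: starts with b

The grammar has direct left recursion on: B.

Answer: Yes, B is left-recursive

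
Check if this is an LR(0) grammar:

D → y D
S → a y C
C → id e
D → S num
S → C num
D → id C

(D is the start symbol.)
Yes, the grammar is LR(0)

Augment with D' → D and build the canonical LR(0) collection (I0 = CLOSURE({[D' → . D]}), then GOTO on every symbol after a dot until no new states appear). It has 15 states:
  I0: { [C → . id e], [D → . S num], [D → . id C], [D → . y D], [D' → . D], [S → . C num], [S → . a y C] }  — shift
  I1: { [S → C . num] }  — shift
  I2: { [D' → D .] }  — accept
  I3: { [D → S . num] }  — shift
  I4: { [S → a . y C] }  — shift
  I5: { [C → . id e], [C → id . e], [D → id . C] }  — shift
  I6: { [C → . id e], [D → . S num], [D → . id C], [D → . y D], [D → y . D], [S → . C num], [S → . a y C] }  — shift
  I7: { [D → y D .] }  — reduce
  I8: { [D → id C .] }  — reduce
  I9: { [C → id e .] }  — reduce
  I10: { [C → id . e] }  — shift
  I11: { [C → . id e], [S → a y . C] }  — shift
  I12: { [S → a y C .] }  — reduce
  I13: { [D → S num .] }  — reduce
  I14: { [S → C num .] }  — reduce

Every state is either a pure shift/goto state or contains exactly one complete item and nothing to shift — no conflicts. The grammar is LR(0).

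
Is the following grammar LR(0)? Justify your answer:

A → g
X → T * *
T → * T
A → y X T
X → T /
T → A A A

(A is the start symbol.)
Yes, the grammar is LR(0)

Augment with A' → A and build the canonical LR(0) collection (I0 = CLOSURE({[A' → . A]}), then GOTO on every symbol after a dot until no new states appear). It has 15 states:
  I0: { [A → . g], [A → . y X T], [A' → . A] }  — shift
  I1: { [A' → A .] }  — accept
  I2: { [A → g .] }  — reduce
  I3: { [A → . g], [A → . y X T], [A → y . X T], [T → . * T], [T → . A A A], [X → . T * *], [X → . T /] }  — shift
  I4: { [A → . g], [A → . y X T], [T → * . T], [T → . * T], [T → . A A A] }  — shift
  I5: { [A → . g], [A → . y X T], [T → A . A A] }  — shift
  I6: { [X → T . * *], [X → T . /] }  — shift
  I7: { [A → . g], [A → . y X T], [A → y X . T], [T → . * T], [T → . A A A] }  — shift
  I8: { [A → y X T .] }  — reduce
  I9: { [X → T * . *] }  — shift
  I10: { [X → T / .] }  — reduce
  I11: { [X → T * * .] }  — reduce
  I12: { [A → . g], [A → . y X T], [T → A A . A] }  — shift
  I13: { [T → A A A .] }  — reduce
  I14: { [T → * T .] }  — reduce

Every state is either a pure shift/goto state or contains exactly one complete item and nothing to shift — no conflicts. The grammar is LR(0).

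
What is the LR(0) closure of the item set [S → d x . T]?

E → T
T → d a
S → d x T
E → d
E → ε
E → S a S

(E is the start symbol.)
{ [S → d x . T], [T → . d a] }

To compute CLOSURE, for each item [A → α.Bβ] where B is a non-terminal, add [B → .γ] for all productions B → γ; repeat for the newly added items until nothing changes.

Start with: [S → d x . T]
  [S → d x . T] has the dot before T: add [T → . d a]
No further items can be added.

CLOSURE = { [S → d x . T], [T → . d a] }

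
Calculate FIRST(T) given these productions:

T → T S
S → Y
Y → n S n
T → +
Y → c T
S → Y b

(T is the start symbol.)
{ '+' }

To compute FIRST(T), examine every production with T on the left-hand side, reading each right-hand side left to right until a non-nullable symbol is reached.

From T → T S:
  - T is the symbol being defined: contributes nothing new
    T is not nullable, so stop
From T → +:
  - '+' is a terminal: add '+' and stop

Collecting: FIRST(T) = { '+' }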